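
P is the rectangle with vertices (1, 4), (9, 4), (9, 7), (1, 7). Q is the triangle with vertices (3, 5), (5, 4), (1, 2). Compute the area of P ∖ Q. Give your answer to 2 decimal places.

22.67

|P| = 24, |P∩Q| = 1.3333.
|P ∖ Q| = |P| − |P∩Q| = 24 − 1.3333 = 22.67.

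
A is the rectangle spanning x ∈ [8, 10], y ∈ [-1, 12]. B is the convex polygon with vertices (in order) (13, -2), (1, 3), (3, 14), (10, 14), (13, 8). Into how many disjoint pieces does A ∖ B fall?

A ∖ B is a single connected region.

1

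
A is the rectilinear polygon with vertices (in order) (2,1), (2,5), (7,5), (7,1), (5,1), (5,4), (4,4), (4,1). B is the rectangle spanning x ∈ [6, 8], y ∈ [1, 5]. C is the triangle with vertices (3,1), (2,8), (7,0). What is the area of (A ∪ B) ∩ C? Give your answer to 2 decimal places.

6.84

|A ∪ B| = 21.
|(A ∪ B) ∩ C| = 6.84.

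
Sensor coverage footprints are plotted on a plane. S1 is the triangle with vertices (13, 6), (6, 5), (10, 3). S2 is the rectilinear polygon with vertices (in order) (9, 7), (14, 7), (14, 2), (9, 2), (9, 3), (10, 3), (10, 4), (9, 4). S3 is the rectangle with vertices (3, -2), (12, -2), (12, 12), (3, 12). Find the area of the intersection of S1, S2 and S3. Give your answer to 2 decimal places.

The intersection is the polygon with vertices (10,3), (10,4), (9,4), (9,5.429), (12,5.857), (12,5).
By the shoelace formula its area is 4.93.

4.93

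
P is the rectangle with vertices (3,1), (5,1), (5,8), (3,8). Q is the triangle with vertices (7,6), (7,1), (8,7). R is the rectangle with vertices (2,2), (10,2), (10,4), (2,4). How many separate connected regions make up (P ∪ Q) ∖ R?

4

(P ∪ Q) ∖ R splits into 4 disjoint pieces (area 2, area 8, area 1.75, area 0.0833).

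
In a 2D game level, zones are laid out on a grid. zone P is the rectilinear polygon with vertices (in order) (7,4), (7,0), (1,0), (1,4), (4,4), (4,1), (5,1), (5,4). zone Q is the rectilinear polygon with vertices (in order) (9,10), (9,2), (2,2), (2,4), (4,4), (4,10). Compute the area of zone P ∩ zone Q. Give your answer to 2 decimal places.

8.00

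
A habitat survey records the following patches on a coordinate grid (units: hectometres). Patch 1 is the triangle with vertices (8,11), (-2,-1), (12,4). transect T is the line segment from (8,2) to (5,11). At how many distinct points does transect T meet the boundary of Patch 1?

2

The segment meets the boundary at (5.857,8.429), (7.83,2.511).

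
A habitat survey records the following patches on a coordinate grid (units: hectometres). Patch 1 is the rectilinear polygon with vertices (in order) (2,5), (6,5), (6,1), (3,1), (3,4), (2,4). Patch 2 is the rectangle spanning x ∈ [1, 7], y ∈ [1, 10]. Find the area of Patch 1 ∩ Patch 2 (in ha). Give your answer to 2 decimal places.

The intersection is the polygon with vertices (6,5), (6,1), (3,1), (3,4), (2,4), (2,5).
By the shoelace formula its area is 13.00.

13.00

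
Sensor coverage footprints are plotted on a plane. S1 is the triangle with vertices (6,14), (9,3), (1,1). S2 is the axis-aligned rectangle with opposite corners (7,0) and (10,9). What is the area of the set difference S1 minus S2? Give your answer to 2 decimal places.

|S1| = 47, |S1∩S2| = 7.5909.
|S1 ∖ S2| = |S1| − |S1∩S2| = 47 − 7.5909 = 39.41.

39.41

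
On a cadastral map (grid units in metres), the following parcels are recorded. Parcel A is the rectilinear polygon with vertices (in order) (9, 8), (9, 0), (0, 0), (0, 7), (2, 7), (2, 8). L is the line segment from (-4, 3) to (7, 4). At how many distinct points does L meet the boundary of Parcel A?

1

The segment meets the boundary at (0,3.364).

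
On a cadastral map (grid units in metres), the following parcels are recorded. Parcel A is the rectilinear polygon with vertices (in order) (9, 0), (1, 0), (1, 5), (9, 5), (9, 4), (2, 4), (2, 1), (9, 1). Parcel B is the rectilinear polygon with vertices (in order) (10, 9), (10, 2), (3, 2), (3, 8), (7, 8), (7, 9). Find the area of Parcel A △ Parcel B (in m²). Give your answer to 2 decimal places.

|Parcel A| = 19, |Parcel B| = 45, |Parcel A∩Parcel B| = 6.
|Parcel A △ Parcel B| = |Parcel A| + |Parcel B| − 2·|Parcel A∩Parcel B| = 19 + 45 − 12 = 52.00.

52.00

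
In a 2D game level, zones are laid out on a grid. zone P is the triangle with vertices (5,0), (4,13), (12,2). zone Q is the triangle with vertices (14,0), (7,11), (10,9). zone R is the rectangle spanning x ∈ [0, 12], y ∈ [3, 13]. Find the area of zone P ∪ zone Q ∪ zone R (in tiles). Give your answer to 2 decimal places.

By inclusion–exclusion:
Individual areas: |zone P| = 46.5, |zone Q| = 9.5, |zone R| = 120.
|zone P∩zone Q| = 0.
|zone P∩zone R| = 32.5175.
|zone Q∩zone R| = 8.1429.
|zone P∩zone Q∩zone R| = 0.
|zone P ∪ zone Q ∪ zone R| = 176 − 40.6603 + 0 = 135.34.

135.34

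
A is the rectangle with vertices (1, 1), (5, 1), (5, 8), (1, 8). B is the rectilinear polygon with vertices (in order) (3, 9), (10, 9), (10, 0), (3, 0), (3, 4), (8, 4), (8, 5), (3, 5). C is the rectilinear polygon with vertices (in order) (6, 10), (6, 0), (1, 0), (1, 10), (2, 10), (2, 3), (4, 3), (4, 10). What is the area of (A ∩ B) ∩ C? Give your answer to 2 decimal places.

8.00

|A ∩ B| = 12.
|(A ∩ B) ∩ C| = 8.00.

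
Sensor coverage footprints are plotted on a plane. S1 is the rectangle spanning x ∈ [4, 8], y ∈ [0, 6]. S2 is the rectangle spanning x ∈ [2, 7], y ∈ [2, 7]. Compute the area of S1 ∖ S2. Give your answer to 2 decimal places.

12.00

|S1∩S2|: x∈[4,7], y∈[2,6] → 3·4 = 12.
|S1| = 24.
|S1 ∖ S2| = |S1| − |S1∩S2| = 24 − 12 = 12.00.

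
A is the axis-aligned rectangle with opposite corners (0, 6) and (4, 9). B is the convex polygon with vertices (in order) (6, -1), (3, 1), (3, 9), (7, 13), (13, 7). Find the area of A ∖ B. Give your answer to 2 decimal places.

|A| = 12, |A∩B| = 3.
|A ∖ B| = |A| − |A∩B| = 12 − 3 = 9.00.

9.00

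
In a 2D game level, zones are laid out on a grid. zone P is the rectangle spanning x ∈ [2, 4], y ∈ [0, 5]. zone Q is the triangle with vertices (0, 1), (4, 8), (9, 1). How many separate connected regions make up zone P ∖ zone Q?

2

zone P ∖ zone Q splits into 2 disjoint pieces (area 2, area 0.0714).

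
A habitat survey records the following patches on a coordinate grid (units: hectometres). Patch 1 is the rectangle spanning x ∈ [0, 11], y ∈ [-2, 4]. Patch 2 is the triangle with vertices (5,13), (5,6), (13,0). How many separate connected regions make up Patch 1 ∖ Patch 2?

Patch 1 ∖ Patch 2 splits into 2 disjoint pieces (area 61.8333, area 0.1731).

2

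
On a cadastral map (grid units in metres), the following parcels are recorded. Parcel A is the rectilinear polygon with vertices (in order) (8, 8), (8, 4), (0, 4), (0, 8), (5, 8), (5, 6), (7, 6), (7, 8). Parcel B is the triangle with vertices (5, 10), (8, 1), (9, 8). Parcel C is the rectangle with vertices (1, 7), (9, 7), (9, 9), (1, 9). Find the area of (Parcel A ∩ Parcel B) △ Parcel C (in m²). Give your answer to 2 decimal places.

|Parcel A ∩ Parcel B| = 4.6667.
|(Parcel A ∩ Parcel B) ∩ Parcel C| = 1.
|(Parcel A ∩ Parcel B) △ Parcel C| = 4.6667 + 16 − 2 = 18.67.

18.67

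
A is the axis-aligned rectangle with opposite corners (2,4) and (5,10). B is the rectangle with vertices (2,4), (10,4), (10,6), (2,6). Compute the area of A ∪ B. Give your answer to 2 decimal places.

28.00

By inclusion–exclusion:
Individual areas: |A| = 18, |B| = 16.
|A∩B|: x∈[2,5], y∈[4,6] → 3·2 = 6.
|A ∪ B| = 34 − 6 = 28.00.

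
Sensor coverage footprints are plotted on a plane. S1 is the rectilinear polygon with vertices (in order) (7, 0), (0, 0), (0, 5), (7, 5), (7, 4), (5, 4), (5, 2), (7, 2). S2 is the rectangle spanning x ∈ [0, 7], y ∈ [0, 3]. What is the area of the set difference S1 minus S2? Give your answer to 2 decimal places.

|S1| = 31, |S1∩S2| = 19.
|S1 ∖ S2| = |S1| − |S1∩S2| = 31 − 19 = 12.00.

12.00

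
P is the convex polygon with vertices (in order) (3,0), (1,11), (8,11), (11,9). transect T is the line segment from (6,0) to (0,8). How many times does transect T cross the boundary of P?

The segment meets the boundary at (2.04,5.28), (4.627,1.831).

2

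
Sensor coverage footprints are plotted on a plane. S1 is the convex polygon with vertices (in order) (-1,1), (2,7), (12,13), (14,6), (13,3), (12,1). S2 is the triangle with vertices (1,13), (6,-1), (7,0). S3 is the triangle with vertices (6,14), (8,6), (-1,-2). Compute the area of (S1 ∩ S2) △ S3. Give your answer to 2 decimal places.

|S1 ∩ S2| = 6.0501.
|(S1 ∩ S2) ∩ S3| = 3.3839.
|(S1 ∩ S2) △ S3| = 6.0501 + 44 − 6.7677 = 43.28.

43.28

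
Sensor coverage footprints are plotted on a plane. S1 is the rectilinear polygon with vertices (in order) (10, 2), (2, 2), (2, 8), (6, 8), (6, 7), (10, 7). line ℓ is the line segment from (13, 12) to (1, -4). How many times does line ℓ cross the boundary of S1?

2

The segment meets the boundary at (5.5,2), (9.25,7).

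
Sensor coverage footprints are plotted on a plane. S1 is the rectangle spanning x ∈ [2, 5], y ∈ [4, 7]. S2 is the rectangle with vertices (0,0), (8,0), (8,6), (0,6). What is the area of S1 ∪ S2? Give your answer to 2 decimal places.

By inclusion–exclusion:
Individual areas: |S1| = 9, |S2| = 48.
|S1∩S2|: x∈[2,5], y∈[4,6] → 3·2 = 6.
|S1 ∪ S2| = 57 − 6 = 51.00.

51.00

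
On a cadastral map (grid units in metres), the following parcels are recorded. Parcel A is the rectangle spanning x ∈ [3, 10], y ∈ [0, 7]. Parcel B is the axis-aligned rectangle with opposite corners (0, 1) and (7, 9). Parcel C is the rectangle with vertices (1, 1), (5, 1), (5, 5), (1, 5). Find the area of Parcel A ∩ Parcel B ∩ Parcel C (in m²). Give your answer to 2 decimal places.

The intersection is the polygon with vertices (3,1), (3,5), (5,5), (5,1).
By the shoelace formula its area is 8.00.

8.00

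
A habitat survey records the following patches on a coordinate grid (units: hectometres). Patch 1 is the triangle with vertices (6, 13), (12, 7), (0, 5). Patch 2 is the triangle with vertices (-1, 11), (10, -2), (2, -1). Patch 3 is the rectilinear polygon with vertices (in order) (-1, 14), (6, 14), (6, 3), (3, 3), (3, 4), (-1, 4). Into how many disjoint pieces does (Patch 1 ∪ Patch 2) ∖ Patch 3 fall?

(Patch 1 ∪ Patch 2) ∖ Patch 3 splits into 2 disjoint pieces (area 21, area 29.5481).

2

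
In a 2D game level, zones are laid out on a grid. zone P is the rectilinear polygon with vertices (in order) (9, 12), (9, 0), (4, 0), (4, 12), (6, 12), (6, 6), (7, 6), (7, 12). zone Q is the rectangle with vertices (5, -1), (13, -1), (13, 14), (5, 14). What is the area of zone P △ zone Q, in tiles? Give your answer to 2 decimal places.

|zone P| = 54, |zone Q| = 120, |zone P∩zone Q| = 42.
|zone P △ zone Q| = |zone P| + |zone Q| − 2·|zone P∩zone Q| = 54 + 120 − 84 = 90.00.

90.00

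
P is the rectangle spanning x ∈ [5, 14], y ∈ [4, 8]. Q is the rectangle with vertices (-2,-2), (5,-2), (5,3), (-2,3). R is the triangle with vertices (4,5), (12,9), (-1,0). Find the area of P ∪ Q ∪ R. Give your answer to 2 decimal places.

By inclusion–exclusion:
Individual areas: |P| = 36, |Q| = 35, |R| = 10.
|P∩Q| = 0 (no overlap).
|P∩R| = 4.4338.
|Q∩R| = 2.
|P∩Q∩R| = 0.
|P ∪ Q ∪ R| = 81 − 6.4338 + 0 = 74.57.

74.57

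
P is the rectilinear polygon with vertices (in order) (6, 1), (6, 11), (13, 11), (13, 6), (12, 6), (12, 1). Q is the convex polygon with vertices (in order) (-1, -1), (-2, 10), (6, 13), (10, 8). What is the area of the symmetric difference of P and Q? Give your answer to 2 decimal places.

|P| = 65, |Q| = 91, |P∩Q| = 14.9455.
|P △ Q| = |P| + |Q| − 2·|P∩Q| = 65 + 91 − 29.8909 = 126.11.

126.11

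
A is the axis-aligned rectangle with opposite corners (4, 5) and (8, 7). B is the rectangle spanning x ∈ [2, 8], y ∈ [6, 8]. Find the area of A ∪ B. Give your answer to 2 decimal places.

16.00

By inclusion–exclusion:
Individual areas: |A| = 8, |B| = 12.
|A∩B|: x∈[4,8], y∈[6,7] → 4·1 = 4.
|A ∪ B| = 20 − 4 = 16.00.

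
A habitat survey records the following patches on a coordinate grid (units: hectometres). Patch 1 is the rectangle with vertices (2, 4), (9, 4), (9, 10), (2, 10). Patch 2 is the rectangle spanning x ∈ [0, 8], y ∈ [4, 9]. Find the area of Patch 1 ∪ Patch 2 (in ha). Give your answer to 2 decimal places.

52.00

By inclusion–exclusion:
Individual areas: |Patch 1| = 42, |Patch 2| = 40.
|Patch 1∩Patch 2|: x∈[2,8], y∈[4,9] → 6·5 = 30.
|Patch 1 ∪ Patch 2| = 82 − 30 = 52.00.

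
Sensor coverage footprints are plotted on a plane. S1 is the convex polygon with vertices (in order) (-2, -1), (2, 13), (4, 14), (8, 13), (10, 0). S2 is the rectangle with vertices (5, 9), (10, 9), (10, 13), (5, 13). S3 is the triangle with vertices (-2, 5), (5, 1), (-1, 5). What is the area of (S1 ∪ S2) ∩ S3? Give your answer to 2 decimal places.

1.42

The region (S1 ∪ S2) ∩ S3 is the polygon with vertices (-0.4,4.6), (5,1), (-0.526,4.158).
By the shoelace formula its area is 1.42.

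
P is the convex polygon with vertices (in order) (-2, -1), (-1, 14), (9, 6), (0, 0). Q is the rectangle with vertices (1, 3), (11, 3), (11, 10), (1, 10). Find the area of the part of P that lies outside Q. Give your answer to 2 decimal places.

41.25

|P| = 80.5, |P∩Q| = 39.25.
|P ∖ Q| = |P| − |P∩Q| = 80.5 − 39.25 = 41.25.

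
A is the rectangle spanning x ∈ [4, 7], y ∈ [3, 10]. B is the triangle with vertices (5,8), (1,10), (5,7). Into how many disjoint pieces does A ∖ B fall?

A ∖ B is a single connected region.

1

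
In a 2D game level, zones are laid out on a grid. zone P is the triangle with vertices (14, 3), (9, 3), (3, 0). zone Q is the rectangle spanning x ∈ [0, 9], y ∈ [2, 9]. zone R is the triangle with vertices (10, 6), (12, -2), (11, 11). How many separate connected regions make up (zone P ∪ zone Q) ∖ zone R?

2

(zone P ∪ zone Q) ∖ zone R splits into 2 disjoint pieces (area 0.7595, area 68.1516).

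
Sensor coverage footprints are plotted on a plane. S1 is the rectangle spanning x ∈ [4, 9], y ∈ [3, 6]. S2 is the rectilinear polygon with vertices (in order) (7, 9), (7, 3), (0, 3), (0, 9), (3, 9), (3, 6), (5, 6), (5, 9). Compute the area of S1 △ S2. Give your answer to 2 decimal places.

33.00

|S1| = 15, |S2| = 36, |S1∩S2| = 9.
|S1 △ S2| = |S1| + |S2| − 2·|S1∩S2| = 15 + 36 − 18 = 33.00.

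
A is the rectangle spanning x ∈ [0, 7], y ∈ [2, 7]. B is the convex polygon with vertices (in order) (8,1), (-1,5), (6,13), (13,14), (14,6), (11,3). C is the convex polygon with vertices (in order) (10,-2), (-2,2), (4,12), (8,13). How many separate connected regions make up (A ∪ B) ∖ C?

2

(A ∪ B) ∖ C splits into 2 disjoint pieces (area 1.5973, area 50.8237).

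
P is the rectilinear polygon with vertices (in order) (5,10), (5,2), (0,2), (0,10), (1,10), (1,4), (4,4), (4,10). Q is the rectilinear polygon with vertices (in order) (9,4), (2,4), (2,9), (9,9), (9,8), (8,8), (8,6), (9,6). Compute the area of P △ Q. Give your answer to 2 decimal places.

|P| = 22, |Q| = 33, |P∩Q| = 5.
|P △ Q| = |P| + |Q| − 2·|P∩Q| = 22 + 33 − 10 = 45.00.

45.00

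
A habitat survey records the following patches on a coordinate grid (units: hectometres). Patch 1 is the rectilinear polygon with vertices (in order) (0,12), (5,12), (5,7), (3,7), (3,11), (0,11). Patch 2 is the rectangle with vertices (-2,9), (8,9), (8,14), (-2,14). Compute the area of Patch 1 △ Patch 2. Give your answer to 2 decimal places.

|Patch 1| = 13, |Patch 2| = 50, |Patch 1∩Patch 2| = 9.
|Patch 1 △ Patch 2| = |Patch 1| + |Patch 2| − 2·|Patch 1∩Patch 2| = 13 + 50 − 18 = 45.00.

45.00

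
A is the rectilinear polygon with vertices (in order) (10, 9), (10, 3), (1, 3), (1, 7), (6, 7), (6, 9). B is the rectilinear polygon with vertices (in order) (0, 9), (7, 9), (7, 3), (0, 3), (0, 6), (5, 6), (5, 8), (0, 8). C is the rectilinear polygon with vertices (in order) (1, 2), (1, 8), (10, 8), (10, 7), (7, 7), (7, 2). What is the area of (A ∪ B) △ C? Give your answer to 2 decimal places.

|A ∪ B| = 54.
|(A ∪ B) ∩ C| = 29.
|(A ∪ B) △ C| = 54 + 39 − 58 = 35.00.

35.00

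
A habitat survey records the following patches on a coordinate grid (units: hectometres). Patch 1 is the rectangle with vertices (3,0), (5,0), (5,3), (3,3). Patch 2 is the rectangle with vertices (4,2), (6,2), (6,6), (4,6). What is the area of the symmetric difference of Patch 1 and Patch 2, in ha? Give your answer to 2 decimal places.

12.00

|Patch 1∩Patch 2|: x∈[4,5], y∈[2,3] → 1·1 = 1.
|Patch 1 △ Patch 2| = |Patch 1| + |Patch 2| − 2·|Patch 1∩Patch 2| = 6 + 8 − 2 = 12.00.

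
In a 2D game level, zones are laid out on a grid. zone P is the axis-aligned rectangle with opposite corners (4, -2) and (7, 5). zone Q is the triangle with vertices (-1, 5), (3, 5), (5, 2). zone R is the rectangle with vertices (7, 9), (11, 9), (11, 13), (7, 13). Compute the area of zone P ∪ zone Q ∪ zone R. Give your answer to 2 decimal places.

By inclusion–exclusion:
Individual areas: |zone P| = 21, |zone Q| = 6, |zone R| = 16.
|zone P∩zone Q| = 0.5.
|zone P∩zone R| = 0 (no overlap).
|zone Q∩zone R| = 0.
|zone P∩zone Q∩zone R| = 0.
|zone P ∪ zone Q ∪ zone R| = 43 − 0.5 + 0 = 42.50.

42.50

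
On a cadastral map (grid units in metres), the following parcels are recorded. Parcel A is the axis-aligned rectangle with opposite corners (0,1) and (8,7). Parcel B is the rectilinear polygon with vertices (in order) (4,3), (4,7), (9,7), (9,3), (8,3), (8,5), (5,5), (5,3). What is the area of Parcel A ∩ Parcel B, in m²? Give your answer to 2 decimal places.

10.00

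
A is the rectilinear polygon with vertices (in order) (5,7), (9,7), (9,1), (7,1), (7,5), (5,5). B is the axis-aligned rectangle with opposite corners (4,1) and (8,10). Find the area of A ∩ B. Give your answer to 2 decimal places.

10.00

The intersection is the polygon with vertices (8,7), (8,1), (7,1), (7,5), (5,5), (5,7).
By the shoelace formula its area is 10.00.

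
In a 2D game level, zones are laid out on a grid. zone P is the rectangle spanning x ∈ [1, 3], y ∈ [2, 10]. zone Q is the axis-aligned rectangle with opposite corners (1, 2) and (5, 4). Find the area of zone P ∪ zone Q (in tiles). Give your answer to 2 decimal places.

By inclusion–exclusion:
Individual areas: |zone P| = 16, |zone Q| = 8.
|zone P∩zone Q|: x∈[1,3], y∈[2,4] → 2·2 = 4.
|zone P ∪ zone Q| = 24 − 4 = 20.00.

20.00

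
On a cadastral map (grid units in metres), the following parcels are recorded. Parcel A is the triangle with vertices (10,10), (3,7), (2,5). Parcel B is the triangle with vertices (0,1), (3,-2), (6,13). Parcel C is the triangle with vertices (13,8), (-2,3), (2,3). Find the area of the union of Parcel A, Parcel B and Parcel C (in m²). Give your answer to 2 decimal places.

35.97

By inclusion–exclusion:
Individual areas: |Parcel A| = 5.5, |Parcel B| = 27, |Parcel C| = 10.
|Parcel A∩Parcel B| = 2.9022.
|Parcel A∩Parcel C| = 0.
|Parcel B∩Parcel C| = 3.6286.
|Parcel A∩Parcel B∩Parcel C| = 0.
|Parcel A ∪ Parcel B ∪ Parcel C| = 42.5 − 6.5308 + 0 = 35.97.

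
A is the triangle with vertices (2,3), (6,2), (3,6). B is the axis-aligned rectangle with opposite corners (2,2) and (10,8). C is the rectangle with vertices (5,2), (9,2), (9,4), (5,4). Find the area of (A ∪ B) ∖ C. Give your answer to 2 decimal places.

|A ∪ B| = 48.
|(A ∪ B) ∩ C| = 8.
|(A ∪ B) ∖ C| = 48 − 8 = 40.00.

40.00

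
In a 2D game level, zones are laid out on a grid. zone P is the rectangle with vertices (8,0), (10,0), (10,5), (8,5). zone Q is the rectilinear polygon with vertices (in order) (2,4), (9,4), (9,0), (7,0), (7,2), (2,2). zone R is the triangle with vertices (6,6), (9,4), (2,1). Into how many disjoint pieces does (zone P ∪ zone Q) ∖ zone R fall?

(zone P ∪ zone Q) ∖ zone R splits into 2 disjoint pieces (area 14.3333, area 3.2).

2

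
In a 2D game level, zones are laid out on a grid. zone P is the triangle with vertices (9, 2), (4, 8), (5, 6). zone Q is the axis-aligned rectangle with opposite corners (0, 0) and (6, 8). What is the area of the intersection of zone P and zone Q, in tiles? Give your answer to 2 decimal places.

The intersection is the polygon with vertices (6,5.6), (6,5), (5,6), (4,8).
By the shoelace formula its area is 1.10.

1.10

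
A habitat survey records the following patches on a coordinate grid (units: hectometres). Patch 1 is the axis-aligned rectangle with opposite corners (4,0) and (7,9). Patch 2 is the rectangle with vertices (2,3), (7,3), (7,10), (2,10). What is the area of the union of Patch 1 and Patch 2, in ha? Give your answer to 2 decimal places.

44.00

By inclusion–exclusion:
Individual areas: |Patch 1| = 27, |Patch 2| = 35.
|Patch 1∩Patch 2|: x∈[4,7], y∈[3,9] → 3·6 = 18.
|Patch 1 ∪ Patch 2| = 62 − 18 = 44.00.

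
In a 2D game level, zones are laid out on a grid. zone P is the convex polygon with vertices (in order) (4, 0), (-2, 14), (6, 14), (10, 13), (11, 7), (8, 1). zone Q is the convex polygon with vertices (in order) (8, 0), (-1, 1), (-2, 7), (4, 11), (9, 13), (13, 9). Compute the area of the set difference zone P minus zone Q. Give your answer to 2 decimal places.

|zone P| = 120, |zone P∩zone Q| = 88.2487.
|zone P ∖ zone Q| = |zone P| − |zone P∩zone Q| = 120 − 88.2487 = 31.75.

31.75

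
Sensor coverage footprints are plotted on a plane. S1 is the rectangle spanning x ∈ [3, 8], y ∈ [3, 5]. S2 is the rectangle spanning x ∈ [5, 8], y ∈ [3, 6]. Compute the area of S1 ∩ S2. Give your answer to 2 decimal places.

6.00

|S1∩S2|: x∈[5,8], y∈[3,5] → 3·2 = 6.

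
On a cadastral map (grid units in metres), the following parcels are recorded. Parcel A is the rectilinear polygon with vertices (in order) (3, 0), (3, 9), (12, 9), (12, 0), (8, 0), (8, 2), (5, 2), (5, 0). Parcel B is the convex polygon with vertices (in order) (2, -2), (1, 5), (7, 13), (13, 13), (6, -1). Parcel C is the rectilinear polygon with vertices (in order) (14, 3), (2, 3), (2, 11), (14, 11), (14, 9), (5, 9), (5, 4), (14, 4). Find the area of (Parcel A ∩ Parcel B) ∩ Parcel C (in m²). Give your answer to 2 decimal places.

|Parcel A ∩ Parcel B| = 47.0833.
|(Parcel A ∩ Parcel B) ∩ Parcel C| = 14.58.

14.58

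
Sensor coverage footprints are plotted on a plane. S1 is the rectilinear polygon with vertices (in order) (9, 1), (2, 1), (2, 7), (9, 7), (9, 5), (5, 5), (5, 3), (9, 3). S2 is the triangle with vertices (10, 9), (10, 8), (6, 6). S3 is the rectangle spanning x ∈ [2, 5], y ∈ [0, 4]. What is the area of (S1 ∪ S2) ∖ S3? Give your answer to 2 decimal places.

|S1 ∪ S2| = 35.6667.
|(S1 ∪ S2) ∩ S3| = 9.
|(S1 ∪ S2) ∖ S3| = 35.6667 − 9 = 26.67.

26.67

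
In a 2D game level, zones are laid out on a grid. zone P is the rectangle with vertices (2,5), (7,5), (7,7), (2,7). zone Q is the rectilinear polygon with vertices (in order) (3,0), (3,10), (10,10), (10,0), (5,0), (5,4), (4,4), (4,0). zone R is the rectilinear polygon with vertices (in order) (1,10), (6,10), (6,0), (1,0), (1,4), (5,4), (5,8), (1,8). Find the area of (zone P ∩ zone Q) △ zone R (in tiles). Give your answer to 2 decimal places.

|zone P ∩ zone Q| = 8.
|(zone P ∩ zone Q) ∩ zone R| = 2.
|(zone P ∩ zone Q) △ zone R| = 8 + 34 − 4 = 38.00.

38.00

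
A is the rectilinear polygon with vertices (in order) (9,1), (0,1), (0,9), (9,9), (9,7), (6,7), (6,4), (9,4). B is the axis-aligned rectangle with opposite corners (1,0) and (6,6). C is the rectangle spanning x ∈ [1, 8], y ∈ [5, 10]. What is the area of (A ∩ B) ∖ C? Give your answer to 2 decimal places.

20.00

|A ∩ B| = 25.
|(A ∩ B) ∩ C| = 5.
|(A ∩ B) ∖ C| = 25 − 5 = 20.00.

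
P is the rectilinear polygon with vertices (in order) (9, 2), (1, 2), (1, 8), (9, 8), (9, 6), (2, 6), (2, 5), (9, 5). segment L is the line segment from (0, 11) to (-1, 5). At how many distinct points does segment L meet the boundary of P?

The segment lies entirely outside P and never meets its boundary.

0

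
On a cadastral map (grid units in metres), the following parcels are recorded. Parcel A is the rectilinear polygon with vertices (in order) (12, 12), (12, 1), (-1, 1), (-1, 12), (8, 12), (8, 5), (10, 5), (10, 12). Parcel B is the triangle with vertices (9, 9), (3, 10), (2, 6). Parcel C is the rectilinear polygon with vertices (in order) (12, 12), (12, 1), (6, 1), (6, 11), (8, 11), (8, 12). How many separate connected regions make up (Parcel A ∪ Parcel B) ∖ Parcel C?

(Parcel A ∪ Parcel B) ∖ Parcel C is a single connected region.

1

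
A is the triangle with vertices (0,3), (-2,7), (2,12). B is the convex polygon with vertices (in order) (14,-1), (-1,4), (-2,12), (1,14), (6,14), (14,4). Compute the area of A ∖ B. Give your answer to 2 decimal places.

0.91

|A| = 13, |A∩B| = 12.0887.
|A ∖ B| = |A| − |A∩B| = 13 − 12.0887 = 0.91.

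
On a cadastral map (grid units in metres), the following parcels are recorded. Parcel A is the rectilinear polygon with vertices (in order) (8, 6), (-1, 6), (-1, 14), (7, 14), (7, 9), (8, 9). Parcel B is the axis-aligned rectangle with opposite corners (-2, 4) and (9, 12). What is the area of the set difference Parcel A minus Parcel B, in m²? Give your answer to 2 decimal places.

16.00

|Parcel A| = 67, |Parcel A∩Parcel B| = 51.
|Parcel A ∖ Parcel B| = |Parcel A| − |Parcel A∩Parcel B| = 67 − 51 = 16.00.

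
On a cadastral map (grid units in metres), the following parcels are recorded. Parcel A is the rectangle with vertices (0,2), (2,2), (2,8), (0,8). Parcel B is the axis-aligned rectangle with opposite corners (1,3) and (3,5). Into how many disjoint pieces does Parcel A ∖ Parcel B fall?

1

Parcel A ∖ Parcel B is a single connected region.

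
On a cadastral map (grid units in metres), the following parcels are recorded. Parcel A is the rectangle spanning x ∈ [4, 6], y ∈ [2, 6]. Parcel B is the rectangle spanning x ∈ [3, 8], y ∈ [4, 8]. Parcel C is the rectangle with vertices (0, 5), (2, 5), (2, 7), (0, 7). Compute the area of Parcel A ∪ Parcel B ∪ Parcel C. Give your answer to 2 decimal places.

28.00

By inclusion–exclusion:
Individual areas: |Parcel A| = 8, |Parcel B| = 20, |Parcel C| = 4.
|Parcel A∩Parcel B|: x∈[4,6], y∈[4,6] → 2·2 = 4.
|Parcel A∩Parcel C| = 0 (no overlap).
|Parcel B∩Parcel C| = 0 (no overlap).
|Parcel A∩Parcel B∩Parcel C| = 0.
|Parcel A ∪ Parcel B ∪ Parcel C| = 32 − 4 + 0 = 28.00.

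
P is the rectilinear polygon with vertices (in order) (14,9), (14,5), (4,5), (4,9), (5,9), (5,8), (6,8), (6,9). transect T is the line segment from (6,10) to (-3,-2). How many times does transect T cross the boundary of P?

The segment meets the boundary at (4,7.333), (5,8.667).

2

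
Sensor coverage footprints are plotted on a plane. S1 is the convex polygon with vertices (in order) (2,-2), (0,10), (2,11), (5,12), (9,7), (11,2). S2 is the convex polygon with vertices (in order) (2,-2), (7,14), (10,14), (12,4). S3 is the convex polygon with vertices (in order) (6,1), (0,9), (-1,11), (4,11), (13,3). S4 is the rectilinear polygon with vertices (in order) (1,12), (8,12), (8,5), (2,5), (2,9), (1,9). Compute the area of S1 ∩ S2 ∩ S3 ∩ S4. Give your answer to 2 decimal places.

The intersection is the polygon with vertices (5.614,9.565), (8,7.444), (8,5), (4.188,5).
By the shoelace formula its area is 11.62.

11.62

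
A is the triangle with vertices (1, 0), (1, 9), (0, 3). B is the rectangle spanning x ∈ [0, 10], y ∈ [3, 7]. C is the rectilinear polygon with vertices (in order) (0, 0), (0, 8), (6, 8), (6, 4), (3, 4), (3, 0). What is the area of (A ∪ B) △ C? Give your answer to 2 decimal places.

|A ∪ B| = 41.8333.
|(A ∪ B) ∩ C| = 22.75.
|(A ∪ B) △ C| = 41.8333 + 36 − 45.5 = 32.33.

32.33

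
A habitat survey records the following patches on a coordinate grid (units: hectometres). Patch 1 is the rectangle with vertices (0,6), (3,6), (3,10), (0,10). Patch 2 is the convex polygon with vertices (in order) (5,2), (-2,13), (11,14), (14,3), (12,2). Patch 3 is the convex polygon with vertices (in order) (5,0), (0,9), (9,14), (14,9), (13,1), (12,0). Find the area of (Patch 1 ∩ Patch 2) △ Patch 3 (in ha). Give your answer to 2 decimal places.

127.19

|Patch 1 ∩ Patch 2| = 7.2662.
|(Patch 1 ∩ Patch 2) ∩ Patch 3| = 6.5389.
|(Patch 1 ∩ Patch 2) △ Patch 3| = 7.2662 + 133 − 13.0779 = 127.19.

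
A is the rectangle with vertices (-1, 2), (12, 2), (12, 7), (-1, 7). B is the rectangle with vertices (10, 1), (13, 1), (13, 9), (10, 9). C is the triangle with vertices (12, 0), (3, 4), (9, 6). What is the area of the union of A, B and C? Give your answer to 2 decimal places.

By inclusion–exclusion:
Individual areas: |A| = 65, |B| = 24, |C| = 21.
|A∩B|: x∈[10,12], y∈[2,7] → 2·5 = 10.
|A∩C| = 17.5.
|B∩C| = 2.25.
|A∩B∩C| = 1.
|A ∪ B ∪ C| = 110 − 29.75 + 1 = 81.25.

81.25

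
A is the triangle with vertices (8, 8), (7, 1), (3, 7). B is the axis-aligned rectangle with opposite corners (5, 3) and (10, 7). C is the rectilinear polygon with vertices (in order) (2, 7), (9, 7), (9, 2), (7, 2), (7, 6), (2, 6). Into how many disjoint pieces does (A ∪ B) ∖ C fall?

3

(A ∪ B) ∖ C splits into 3 disjoint pieces (area 4, area 8.7381, area 2.4286).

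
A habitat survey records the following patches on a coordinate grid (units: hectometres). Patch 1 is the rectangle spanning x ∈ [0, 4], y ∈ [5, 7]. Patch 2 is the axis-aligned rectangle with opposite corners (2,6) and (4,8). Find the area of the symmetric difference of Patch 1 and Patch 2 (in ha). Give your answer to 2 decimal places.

8.00

|Patch 1∩Patch 2|: x∈[2,4], y∈[6,7] → 2·1 = 2.
|Patch 1 △ Patch 2| = |Patch 1| + |Patch 2| − 2·|Patch 1∩Patch 2| = 8 + 4 − 4 = 8.00.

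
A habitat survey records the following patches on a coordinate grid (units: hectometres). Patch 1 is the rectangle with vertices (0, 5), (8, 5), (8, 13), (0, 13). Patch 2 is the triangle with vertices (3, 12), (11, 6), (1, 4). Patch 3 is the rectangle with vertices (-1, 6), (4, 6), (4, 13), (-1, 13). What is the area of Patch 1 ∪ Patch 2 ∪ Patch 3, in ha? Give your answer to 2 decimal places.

By inclusion–exclusion:
Individual areas: |Patch 1| = 64, |Patch 2| = 38, |Patch 3| = 35.
|Patch 1∩Patch 2| = 31.35.
|Patch 1∩Patch 3|: x∈[0,4], y∈[6,13] → 4·7 = 28.
|Patch 2∩Patch 3| = 10.125.
|Patch 1∩Patch 2∩Patch 3| = 10.125.
|Patch 1 ∪ Patch 2 ∪ Patch 3| = 137 − 69.475 + 10.125 = 77.65.

77.65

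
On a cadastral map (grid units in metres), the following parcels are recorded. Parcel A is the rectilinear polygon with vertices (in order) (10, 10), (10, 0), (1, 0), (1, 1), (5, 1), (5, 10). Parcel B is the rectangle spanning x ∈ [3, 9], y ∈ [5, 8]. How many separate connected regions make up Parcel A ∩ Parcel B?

1

Parcel A ∩ Parcel B is a single connected region.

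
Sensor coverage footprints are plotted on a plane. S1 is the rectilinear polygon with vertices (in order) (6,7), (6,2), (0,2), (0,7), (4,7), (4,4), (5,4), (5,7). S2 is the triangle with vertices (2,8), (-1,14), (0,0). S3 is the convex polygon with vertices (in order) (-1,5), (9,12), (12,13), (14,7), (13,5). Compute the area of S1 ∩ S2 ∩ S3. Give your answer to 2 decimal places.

1.80

The intersection is the polygon with vertices (0,5.7), (1.727,6.909), (1.25,5), (0,5).
By the shoelace formula its area is 1.80.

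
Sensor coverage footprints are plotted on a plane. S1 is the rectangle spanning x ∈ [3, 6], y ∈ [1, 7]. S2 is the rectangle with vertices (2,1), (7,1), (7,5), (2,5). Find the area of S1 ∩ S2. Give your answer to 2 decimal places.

12.00

|S1∩S2|: x∈[3,6], y∈[1,5] → 3·4 = 12.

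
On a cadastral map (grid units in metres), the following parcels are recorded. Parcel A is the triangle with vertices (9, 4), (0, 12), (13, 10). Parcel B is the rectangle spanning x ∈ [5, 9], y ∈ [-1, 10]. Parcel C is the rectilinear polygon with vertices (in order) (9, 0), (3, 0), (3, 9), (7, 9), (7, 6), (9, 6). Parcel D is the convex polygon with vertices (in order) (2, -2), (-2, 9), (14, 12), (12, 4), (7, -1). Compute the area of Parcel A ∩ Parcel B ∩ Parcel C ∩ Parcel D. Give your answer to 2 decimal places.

The intersection is the polygon with vertices (7,9), (7,6), (9,6), (9,4), (5,7.556), (5,9).
By the shoelace formula its area is 6.89.

6.89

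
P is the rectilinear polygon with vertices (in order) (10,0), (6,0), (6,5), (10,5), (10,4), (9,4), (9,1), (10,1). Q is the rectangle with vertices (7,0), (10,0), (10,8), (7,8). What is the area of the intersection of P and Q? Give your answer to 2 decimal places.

12.00

The intersection is the polygon with vertices (7,0), (7,5), (10,5), (10,4), (9,4), (9,1), (10,1), (10,0).
By the shoelace formula its area is 12.00.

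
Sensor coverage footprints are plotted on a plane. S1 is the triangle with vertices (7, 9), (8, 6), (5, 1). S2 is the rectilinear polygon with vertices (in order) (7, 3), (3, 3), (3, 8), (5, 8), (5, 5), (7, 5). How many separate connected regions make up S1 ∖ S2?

S1 ∖ S2 splits into 2 disjoint pieces (area 4.3333, area 0.7).

2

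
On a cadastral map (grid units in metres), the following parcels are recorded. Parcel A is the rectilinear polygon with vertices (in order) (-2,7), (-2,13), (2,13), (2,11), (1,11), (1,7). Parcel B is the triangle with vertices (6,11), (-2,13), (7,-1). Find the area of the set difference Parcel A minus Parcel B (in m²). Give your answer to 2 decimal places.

13.00

|Parcel A| = 20, |Parcel A∩Parcel B| = 7.
|Parcel A ∖ Parcel B| = |Parcel A| − |Parcel A∩Parcel B| = 20 − 7 = 13.00.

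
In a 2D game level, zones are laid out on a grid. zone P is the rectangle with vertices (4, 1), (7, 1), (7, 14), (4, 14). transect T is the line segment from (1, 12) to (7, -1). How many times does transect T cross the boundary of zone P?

The segment meets the boundary at (6.077,1), (4,5.5).

2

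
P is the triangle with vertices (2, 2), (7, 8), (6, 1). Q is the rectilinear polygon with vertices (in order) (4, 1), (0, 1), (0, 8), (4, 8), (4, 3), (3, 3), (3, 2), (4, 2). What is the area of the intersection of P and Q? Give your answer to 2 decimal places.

The intersection is the polygon with vertices (4,4.4), (4,3), (3,3), (3,2), (4,2), (4,1.5), (2,2).
By the shoelace formula its area is 1.90.

1.90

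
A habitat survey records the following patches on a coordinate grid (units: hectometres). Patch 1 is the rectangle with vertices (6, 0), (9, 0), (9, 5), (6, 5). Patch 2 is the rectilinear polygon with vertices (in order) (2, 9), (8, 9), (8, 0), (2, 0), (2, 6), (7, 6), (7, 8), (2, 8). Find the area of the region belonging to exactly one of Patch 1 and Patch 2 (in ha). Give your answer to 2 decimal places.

39.00

|Patch 1| = 15, |Patch 2| = 44, |Patch 1∩Patch 2| = 10.
|Patch 1 △ Patch 2| = |Patch 1| + |Patch 2| − 2·|Patch 1∩Patch 2| = 15 + 44 − 20 = 39.00.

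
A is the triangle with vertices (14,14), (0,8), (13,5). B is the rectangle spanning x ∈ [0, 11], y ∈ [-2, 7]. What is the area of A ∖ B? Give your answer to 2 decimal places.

54.87

|A| = 60, |A∩B| = 5.1282.
|A ∖ B| = |A| − |A∩B| = 60 − 5.1282 = 54.87.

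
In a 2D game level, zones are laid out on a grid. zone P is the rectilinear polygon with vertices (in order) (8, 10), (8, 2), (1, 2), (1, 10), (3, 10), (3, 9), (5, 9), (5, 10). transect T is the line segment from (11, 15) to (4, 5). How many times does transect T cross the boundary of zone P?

The segment meets the boundary at (7.5,10).

1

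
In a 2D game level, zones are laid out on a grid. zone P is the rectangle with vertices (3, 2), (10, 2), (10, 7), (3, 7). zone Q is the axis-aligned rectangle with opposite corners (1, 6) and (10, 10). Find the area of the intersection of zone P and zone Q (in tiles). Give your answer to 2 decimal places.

7.00

|zone P∩zone Q|: x∈[3,10], y∈[6,7] → 7·1 = 7.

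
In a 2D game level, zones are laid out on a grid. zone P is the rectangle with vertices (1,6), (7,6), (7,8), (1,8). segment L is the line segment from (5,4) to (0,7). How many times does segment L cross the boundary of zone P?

2

The segment meets the boundary at (1,6.4), (1.667,6).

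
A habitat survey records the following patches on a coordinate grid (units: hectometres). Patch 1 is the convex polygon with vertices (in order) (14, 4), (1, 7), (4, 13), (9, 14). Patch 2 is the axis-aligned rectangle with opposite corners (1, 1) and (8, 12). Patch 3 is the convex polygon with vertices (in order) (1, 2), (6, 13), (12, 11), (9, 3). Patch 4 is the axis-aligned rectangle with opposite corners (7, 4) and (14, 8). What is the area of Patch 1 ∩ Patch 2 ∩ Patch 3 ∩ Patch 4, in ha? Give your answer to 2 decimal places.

2.50

The intersection is the polygon with vertices (8,5.385), (7,5.615), (7,8), (8,8).
By the shoelace formula its area is 2.50.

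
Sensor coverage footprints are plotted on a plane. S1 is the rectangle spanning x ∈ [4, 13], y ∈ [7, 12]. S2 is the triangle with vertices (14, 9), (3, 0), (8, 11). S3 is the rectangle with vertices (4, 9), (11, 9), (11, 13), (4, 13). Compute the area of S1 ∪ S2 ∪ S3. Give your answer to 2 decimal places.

By inclusion–exclusion:
Individual areas: |S1| = 45, |S2| = 38, |S3| = 28.
|S1∩S2| = 18.6162.
|S1∩S3|: x∈[4,11], y∈[9,12] → 7·3 = 21.
|S2∩S3| = 5.4091.
|S1∩S2∩S3| = 5.4091.
|S1 ∪ S2 ∪ S3| = 111 − 45.0253 + 5.4091 = 71.38.

71.38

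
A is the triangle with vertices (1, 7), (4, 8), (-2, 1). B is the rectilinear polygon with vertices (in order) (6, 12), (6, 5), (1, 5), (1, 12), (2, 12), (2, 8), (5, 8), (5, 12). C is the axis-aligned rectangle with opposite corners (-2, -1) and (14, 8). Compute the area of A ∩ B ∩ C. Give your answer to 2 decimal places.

3.64

The intersection is the polygon with vertices (1.429,5), (1,5), (1,7), (4,8).
By the shoelace formula its area is 3.64.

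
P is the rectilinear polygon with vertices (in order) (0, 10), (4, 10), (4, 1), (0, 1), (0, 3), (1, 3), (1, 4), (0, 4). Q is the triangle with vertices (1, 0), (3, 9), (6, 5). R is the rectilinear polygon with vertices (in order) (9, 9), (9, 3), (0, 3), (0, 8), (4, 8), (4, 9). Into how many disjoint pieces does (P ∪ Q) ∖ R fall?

2

(P ∪ Q) ∖ R splits into 2 disjoint pieces (area 8, area 8.3889).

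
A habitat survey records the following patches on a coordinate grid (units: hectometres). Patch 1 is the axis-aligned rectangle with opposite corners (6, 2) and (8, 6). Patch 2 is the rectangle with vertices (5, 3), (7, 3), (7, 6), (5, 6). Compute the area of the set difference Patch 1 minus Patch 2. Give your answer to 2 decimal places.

|Patch 1∩Patch 2|: x∈[6,7], y∈[3,6] → 1·3 = 3.
|Patch 1| = 8.
|Patch 1 ∖ Patch 2| = |Patch 1| − |Patch 1∩Patch 2| = 8 − 3 = 5.00.

5.00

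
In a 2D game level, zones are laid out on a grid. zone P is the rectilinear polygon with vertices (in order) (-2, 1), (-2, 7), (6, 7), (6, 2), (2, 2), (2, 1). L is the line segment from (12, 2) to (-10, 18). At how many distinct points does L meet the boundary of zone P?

2

The segment meets the boundary at (5.125,7), (6,6.364).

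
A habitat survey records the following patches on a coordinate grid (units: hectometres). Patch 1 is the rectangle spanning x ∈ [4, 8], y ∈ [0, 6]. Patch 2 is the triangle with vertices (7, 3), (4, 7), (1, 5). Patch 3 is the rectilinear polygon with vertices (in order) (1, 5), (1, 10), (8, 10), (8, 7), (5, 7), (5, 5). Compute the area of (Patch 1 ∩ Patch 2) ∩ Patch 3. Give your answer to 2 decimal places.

0.96

The region (Patch 1 ∩ Patch 2) ∩ Patch 3 is the polygon with vertices (4.75,6), (5,5.667), (5,5), (4,5), (4,6).
By the shoelace formula its area is 0.96.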